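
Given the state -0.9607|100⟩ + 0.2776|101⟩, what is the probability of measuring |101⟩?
0.07706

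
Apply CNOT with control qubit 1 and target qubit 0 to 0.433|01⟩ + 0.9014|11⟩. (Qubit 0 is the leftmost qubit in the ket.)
0.9014|01⟩ + 0.433|11⟩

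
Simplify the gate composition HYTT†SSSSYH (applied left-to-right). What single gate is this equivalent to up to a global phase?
I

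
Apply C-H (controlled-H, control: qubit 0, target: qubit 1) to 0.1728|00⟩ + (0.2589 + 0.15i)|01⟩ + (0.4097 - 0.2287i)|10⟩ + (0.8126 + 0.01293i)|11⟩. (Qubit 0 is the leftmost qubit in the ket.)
0.1728|00⟩ + (0.2589 + 0.15i)|01⟩ + (0.8643 - 0.1526i)|10⟩ + (-0.2849 - 0.1709i)|11⟩

C-H leaves the control-|0⟩ kets |00⟩, |01⟩ unchanged and applies H to qubit 1 on the control-|1⟩ pair (|10⟩, |11⟩).
H = [[1/√2, 1/√2], [1/√2, -1/√2]].
With a = amp(|10⟩) = (0.4097 - 0.2287i) and b = amp(|11⟩) = (0.8126 + 0.01293i):
new amp(|10⟩) = (1/√2)·a + (1/√2)·b = (0.8643 - 0.1526i)
new amp(|11⟩) = (1/√2)·a + (-1/√2)·b = (-0.2849 - 0.1709i)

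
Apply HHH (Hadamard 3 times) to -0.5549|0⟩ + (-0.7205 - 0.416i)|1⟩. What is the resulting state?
(-0.9018 - 0.2942i)|0⟩ + (0.1171 + 0.2942i)|1⟩

H² = I, so H^3 = H: a single Hadamard. With (a, b) = (-0.5549, (-0.7205 - 0.416i)), H gives ((a + b)/√2, (a − b)/√2) = ((-0.9018 - 0.2942i), (0.1171 + 0.2942i)).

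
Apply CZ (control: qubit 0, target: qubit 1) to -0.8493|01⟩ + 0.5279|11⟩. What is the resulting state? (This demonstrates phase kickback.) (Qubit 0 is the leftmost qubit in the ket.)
-0.8493|01⟩ - 0.5279|11⟩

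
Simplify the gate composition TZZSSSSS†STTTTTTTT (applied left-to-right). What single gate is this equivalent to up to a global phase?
T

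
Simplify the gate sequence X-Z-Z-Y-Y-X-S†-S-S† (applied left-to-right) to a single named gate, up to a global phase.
S†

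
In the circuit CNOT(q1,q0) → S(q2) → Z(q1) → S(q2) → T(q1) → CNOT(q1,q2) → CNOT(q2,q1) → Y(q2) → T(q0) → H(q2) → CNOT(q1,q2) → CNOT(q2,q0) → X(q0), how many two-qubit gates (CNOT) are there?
5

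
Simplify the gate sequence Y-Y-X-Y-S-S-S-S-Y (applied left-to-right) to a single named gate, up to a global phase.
X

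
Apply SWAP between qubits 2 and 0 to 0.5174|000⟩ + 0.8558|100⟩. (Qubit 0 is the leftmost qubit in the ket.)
0.5174|000⟩ + 0.8558|001⟩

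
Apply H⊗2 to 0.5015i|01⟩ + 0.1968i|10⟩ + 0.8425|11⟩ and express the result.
(0.4213 + 0.3492i)|00⟩ + (-0.4213 - 0.1524i)|01⟩ + (-0.4213 + 0.1524i)|10⟩ + (0.4213 - 0.3492i)|11⟩

H⊗2 gives amp(|y⟩) = (1/2) Σ_x (−1)^(x·y) amp(|x⟩), where x·y is the number of positions in which both x and y have a 1.
|00⟩: (0.5015i + 0.1968i + 0.8425)/2 = (0.4213 + 0.3492i)
|01⟩: (-0.5015i + 0.1968i - 0.8425)/2 = (-0.4213 - 0.1524i)
|10⟩: (0.5015i - 0.1968i - 0.8425)/2 = (-0.4213 + 0.1524i)
|11⟩: (-0.5015i - 0.1968i + 0.8425)/2 = (0.4213 - 0.3492i)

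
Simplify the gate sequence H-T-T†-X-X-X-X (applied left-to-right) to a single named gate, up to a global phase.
H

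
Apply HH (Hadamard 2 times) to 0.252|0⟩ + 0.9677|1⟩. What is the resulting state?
0.252|0⟩ + 0.9677|1⟩

H² = I, so an even number of Hadamards cancels: H^2 = I and the state is unchanged.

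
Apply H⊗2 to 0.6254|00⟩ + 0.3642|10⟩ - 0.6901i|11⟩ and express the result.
(0.4948 - 0.3451i)|00⟩ + (0.4948 + 0.3451i)|01⟩ + (0.1306 + 0.3451i)|10⟩ + (0.1306 - 0.3451i)|11⟩

H⊗2 gives amp(|y⟩) = (1/2) Σ_x (−1)^(x·y) amp(|x⟩), where x·y is the number of positions in which both x and y have a 1.
|00⟩: (0.6254 + 0.3642 - 0.6901i)/2 = (0.4948 - 0.3451i)
|01⟩: (0.6254 + 0.3642 + 0.6901i)/2 = (0.4948 + 0.3451i)
|10⟩: (0.6254 - 0.3642 + 0.6901i)/2 = (0.1306 + 0.3451i)
|11⟩: (0.6254 - 0.3642 - 0.6901i)/2 = (0.1306 - 0.3451i)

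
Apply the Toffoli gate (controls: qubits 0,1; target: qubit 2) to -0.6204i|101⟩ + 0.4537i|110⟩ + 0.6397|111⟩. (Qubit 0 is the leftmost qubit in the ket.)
-0.6204i|101⟩ + 0.6397|110⟩ + 0.4537i|111⟩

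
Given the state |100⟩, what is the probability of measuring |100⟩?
1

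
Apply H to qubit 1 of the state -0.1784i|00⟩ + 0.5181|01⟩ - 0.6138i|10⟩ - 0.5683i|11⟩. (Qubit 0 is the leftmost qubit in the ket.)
(0.3664 - 0.1261i)|00⟩ + (-0.3664 - 0.1261i)|01⟩ - 0.8359i|10⟩ - 0.03217i|11⟩

H on qubit 1 mixes each pair of kets that differ only in qubit 1: amplitudes (a, b) of (|…0…⟩, |…1…⟩) become ((a + b)/√2, (a − b)/√2). Kets absent from the input have amplitude 0.
(|00⟩, |01⟩): (a, b) = (-0.1784i, 0.5181) → ((0.3664 - 0.1261i), (-0.3664 - 0.1261i))
(|10⟩, |11⟩): (a, b) = (-0.6138i, -0.5683i) → (-0.8359i, -0.03217i)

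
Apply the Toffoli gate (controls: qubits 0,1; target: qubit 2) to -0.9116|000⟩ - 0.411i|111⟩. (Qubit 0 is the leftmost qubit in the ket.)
-0.9116|000⟩ - 0.411i|110⟩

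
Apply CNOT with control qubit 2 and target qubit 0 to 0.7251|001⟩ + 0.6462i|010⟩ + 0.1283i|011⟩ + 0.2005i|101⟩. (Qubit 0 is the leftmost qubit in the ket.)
0.2005i|001⟩ + 0.6462i|010⟩ + 0.7251|101⟩ + 0.1283i|111⟩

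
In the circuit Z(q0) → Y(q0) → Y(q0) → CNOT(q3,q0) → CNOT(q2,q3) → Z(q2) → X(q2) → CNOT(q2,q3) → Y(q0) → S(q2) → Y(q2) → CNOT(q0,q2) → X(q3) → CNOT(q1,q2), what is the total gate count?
14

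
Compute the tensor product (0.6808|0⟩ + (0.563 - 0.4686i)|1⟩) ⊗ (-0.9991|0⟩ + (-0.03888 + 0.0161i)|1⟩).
-0.6802|00⟩ + (-0.02647 + 0.01096i)|01⟩ + (-0.5625 + 0.4682i)|10⟩ + (-0.01434 + 0.02728i)|11⟩

amp(|b₁b₂…⟩) = product of the factor amplitudes for bits b₁, b₂, …; only kets whose every factor amplitude is nonzero survive.
|00⟩: (0.6808)(-0.9991) = -0.6802
|01⟩: (0.6808)(-0.03888 + 0.0161i) = (-0.02647 + 0.01096i)
|10⟩: (0.563 - 0.4686i)(-0.9991) = (-0.5625 + 0.4682i)
|11⟩: (0.563 - 0.4686i)(-0.03888 + 0.0161i) = (-0.01434 + 0.02728i)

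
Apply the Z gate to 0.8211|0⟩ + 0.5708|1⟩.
0.8211|0⟩ - 0.5708|1⟩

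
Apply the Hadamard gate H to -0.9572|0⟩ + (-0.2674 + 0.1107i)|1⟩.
(-0.8659 + 0.07828i)|0⟩ + (-0.4878 - 0.07828i)|1⟩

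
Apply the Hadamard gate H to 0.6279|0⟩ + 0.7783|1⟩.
0.9943|0⟩ - 0.1063|1⟩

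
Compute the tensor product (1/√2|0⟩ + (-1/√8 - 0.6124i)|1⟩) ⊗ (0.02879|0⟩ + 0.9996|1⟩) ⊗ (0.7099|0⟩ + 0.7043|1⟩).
0.01445|000⟩ + 0.01434|001⟩ + 0.5018|010⟩ + 0.4978|011⟩ + (-0.007226 - 0.01252i)|100⟩ + (-0.007169 - 0.01242i)|101⟩ + (-0.2509 - 0.4346i)|110⟩ + (-0.2489 - 0.4311i)|111⟩

amp(|b₁b₂…⟩) = product of the factor amplitudes for bits b₁, b₂, …; only kets whose every factor amplitude is nonzero survive.
|000⟩: (1/√2)(0.02879)(0.7099) = 0.01445
|001⟩: (1/√2)(0.02879)(0.7043) = 0.01434
|010⟩: (1/√2)(0.9996)(0.7099) = 0.5018
|011⟩: (1/√2)(0.9996)(0.7043) = 0.4978
|100⟩: (-1/√8 - 0.6124i)(0.02879)(0.7099) = (-0.007226 - 0.01252i)
|101⟩: (-1/√8 - 0.6124i)(0.02879)(0.7043) = (-0.007169 - 0.01242i)
|110⟩: (-1/√8 - 0.6124i)(0.9996)(0.7099) = (-0.2509 - 0.4346i)
|111⟩: (-1/√8 - 0.6124i)(0.9996)(0.7043) = (-0.2489 - 0.4311i)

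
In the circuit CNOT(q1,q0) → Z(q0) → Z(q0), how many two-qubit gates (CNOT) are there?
1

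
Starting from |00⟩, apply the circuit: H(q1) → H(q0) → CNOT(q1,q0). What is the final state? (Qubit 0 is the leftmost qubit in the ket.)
1/2|00⟩ + 1/2|01⟩ + 1/2|10⟩ + 1/2|11⟩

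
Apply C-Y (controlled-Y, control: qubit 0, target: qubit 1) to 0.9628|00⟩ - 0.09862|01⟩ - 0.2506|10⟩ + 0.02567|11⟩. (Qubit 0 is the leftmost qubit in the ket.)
0.9628|00⟩ - 0.09862|01⟩ - 0.02567i|10⟩ - 0.2506i|11⟩

C-Y leaves the control-|0⟩ kets |00⟩, |01⟩ unchanged and applies Y to qubit 1 on the control-|1⟩ pair (|10⟩, |11⟩).
Y = [[0, -i], [i, 0]].
With a = amp(|10⟩) = -0.2506 and b = amp(|11⟩) = 0.02567:
new amp(|10⟩) = (-i)·b = -0.02567i
new amp(|11⟩) = (i)·a = -0.2506i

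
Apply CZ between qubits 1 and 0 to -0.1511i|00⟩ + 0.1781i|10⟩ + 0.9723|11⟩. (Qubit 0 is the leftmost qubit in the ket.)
-0.1511i|00⟩ + 0.1781i|10⟩ - 0.9723|11⟩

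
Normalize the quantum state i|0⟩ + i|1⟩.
(1/√2)i|0⟩ + (1/√2)i|1⟩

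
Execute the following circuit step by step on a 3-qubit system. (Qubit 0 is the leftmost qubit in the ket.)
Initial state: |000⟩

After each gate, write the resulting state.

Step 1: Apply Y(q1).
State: i|010⟩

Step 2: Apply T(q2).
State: i|010⟩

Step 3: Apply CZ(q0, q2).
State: i|010⟩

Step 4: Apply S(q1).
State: -|010⟩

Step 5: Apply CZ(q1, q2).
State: -|010⟩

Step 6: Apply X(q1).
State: -|000⟩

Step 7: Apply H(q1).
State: -1/√2|000⟩ - 1/√2|010⟩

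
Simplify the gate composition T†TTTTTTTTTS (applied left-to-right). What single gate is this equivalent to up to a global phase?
S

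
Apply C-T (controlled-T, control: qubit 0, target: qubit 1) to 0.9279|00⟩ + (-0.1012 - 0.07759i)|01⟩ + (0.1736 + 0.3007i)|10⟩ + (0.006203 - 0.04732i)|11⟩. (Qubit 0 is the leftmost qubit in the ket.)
0.9279|00⟩ + (-0.1012 - 0.07759i)|01⟩ + (0.1736 + 0.3007i)|10⟩ + (0.03785 - 0.02907i)|11⟩

C-T leaves the control-|0⟩ kets |00⟩, |01⟩ unchanged and applies T to qubit 1 on the control-|1⟩ pair (|10⟩, |11⟩).
T = [[1, 0], [0, (1/√2 + (1/√2)i)]].
With a = amp(|10⟩) = (0.1736 + 0.3007i) and b = amp(|11⟩) = (0.006203 - 0.04732i):
new amp(|10⟩) = (1)·a = (0.1736 + 0.3007i)
new amp(|11⟩) = (1/√2 + (1/√2)i)·b = (0.03785 - 0.02907i)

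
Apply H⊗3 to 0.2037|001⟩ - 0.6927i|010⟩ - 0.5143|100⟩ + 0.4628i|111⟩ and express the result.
(-0.1098 - 0.08128i)|000⟩ + (-0.2539 - 0.4085i)|001⟩ + (-0.1098 + 0.08128i)|010⟩ + (-0.2539 + 0.4085i)|011⟩ + (0.2539 - 0.4085i)|100⟩ + (0.1098 - 0.08128i)|101⟩ + (0.2539 + 0.4085i)|110⟩ + (0.1098 + 0.08128i)|111⟩

H⊗3 gives amp(|y⟩) = (1/2√2) Σ_x (−1)^(x·y) amp(|x⟩), where x·y is the number of positions in which both x and y have a 1.
|000⟩: (0.2037 - 0.6927i - 0.5143 + 0.4628i)/(2√2) = (-0.1098 - 0.08128i)
|001⟩: (-0.2037 - 0.6927i - 0.5143 - 0.4628i)/(2√2) = (-0.2539 - 0.4085i)
|010⟩: (0.2037 + 0.6927i - 0.5143 - 0.4628i)/(2√2) = (-0.1098 + 0.08128i)
|011⟩: (-0.2037 + 0.6927i - 0.5143 + 0.4628i)/(2√2) = (-0.2539 + 0.4085i)
|100⟩: (0.2037 - 0.6927i + 0.5143 - 0.4628i)/(2√2) = (0.2539 - 0.4085i)
|101⟩: (-0.2037 - 0.6927i + 0.5143 + 0.4628i)/(2√2) = (0.1098 - 0.08128i)
|110⟩: (0.2037 + 0.6927i + 0.5143 + 0.4628i)/(2√2) = (0.2539 + 0.4085i)
|111⟩: (-0.2037 + 0.6927i + 0.5143 - 0.4628i)/(2√2) = (0.1098 + 0.08128i)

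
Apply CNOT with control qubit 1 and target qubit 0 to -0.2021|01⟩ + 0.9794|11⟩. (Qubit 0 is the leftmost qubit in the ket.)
0.9794|01⟩ - 0.2021|11⟩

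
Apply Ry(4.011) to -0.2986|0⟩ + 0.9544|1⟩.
-0.7399|0⟩ - 0.6728|1⟩

Ry(4.011) = [[cos(θ/2), −sin(θ/2)], [sin(θ/2), cos(θ/2)]]; θ = 4.011, cos(θ/2) ≈ -0.421142, sin(θ/2) ≈ 0.906995.
With a = amp(|0⟩) = -0.2986 and b = amp(|1⟩) = 0.9544:
new amp(|0⟩) = (-0.421142)·a + (-0.906995)·b = -0.7399
new amp(|1⟩) = (0.906995)·a + (-0.421142)·b = -0.6728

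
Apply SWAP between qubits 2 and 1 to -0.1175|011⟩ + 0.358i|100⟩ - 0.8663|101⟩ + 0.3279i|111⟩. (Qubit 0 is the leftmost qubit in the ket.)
-0.1175|011⟩ + 0.358i|100⟩ - 0.8663|110⟩ + 0.3279i|111⟩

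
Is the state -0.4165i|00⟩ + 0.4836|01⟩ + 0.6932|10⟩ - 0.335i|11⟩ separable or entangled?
Entangled

Writing the state as a|00⟩ + b|01⟩ + c|10⟩ + d|11⟩, it is a product state iff ad − bc = 0.
Here (a, b, c, d) = (-0.4165i, 0.4836, 0.6932, -0.335i): ad − bc = (-0.4165i)(-0.335i) − (0.4836)(0.6932) = -0.4748 ≠ 0, so the state is entangled.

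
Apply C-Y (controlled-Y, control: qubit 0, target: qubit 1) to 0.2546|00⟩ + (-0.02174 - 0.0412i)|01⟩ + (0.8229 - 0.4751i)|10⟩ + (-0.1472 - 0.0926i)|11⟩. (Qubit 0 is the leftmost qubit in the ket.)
0.2546|00⟩ + (-0.02174 - 0.0412i)|01⟩ + (-0.0926 + 0.1472i)|10⟩ + (0.4751 + 0.8229i)|11⟩

C-Y leaves the control-|0⟩ kets |00⟩, |01⟩ unchanged and applies Y to qubit 1 on the control-|1⟩ pair (|10⟩, |11⟩).
Y = [[0, -i], [i, 0]].
With a = amp(|10⟩) = (0.8229 - 0.4751i) and b = amp(|11⟩) = (-0.1472 - 0.0926i):
new amp(|10⟩) = (-i)·b = (-0.0926 + 0.1472i)
new amp(|11⟩) = (i)·a = (0.4751 + 0.8229i)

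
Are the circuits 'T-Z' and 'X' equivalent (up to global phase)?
No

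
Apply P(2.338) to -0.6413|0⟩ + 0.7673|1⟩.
-0.6413|0⟩ + (-0.5326 + 0.5523i)|1⟩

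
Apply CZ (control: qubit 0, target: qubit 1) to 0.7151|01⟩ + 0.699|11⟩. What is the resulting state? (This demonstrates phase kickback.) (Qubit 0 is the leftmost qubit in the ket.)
0.7151|01⟩ - 0.699|11⟩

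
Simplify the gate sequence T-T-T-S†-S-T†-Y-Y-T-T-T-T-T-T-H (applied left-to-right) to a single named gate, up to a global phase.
H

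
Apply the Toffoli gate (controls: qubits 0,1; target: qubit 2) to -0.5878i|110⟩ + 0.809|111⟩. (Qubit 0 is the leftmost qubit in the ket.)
0.809|110⟩ - 0.5878i|111⟩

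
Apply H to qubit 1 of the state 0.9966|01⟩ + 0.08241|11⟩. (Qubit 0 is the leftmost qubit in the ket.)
0.7047|00⟩ - 0.7047|01⟩ + 0.05827|10⟩ - 0.05827|11⟩

H on qubit 1 mixes each pair of kets that differ only in qubit 1: amplitudes (a, b) of (|…0…⟩, |…1…⟩) become ((a + b)/√2, (a − b)/√2). Kets absent from the input have amplitude 0.
(|00⟩, |01⟩): (a, b) = (0, 0.9966) → (0.7047, -0.7047)
(|10⟩, |11⟩): (a, b) = (0, 0.08241) → (0.05827, -0.05827)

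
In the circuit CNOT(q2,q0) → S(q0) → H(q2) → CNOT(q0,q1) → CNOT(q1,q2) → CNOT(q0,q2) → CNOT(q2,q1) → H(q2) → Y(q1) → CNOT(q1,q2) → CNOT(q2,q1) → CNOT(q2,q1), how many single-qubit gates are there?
4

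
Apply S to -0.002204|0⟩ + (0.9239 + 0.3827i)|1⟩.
-0.002204|0⟩ + (-0.3827 + 0.9239i)|1⟩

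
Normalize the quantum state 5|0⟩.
|0⟩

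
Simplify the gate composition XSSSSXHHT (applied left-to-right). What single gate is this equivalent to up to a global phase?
T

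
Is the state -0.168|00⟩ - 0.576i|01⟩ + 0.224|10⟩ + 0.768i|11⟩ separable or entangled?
Separable

Writing the state as a|00⟩ + b|01⟩ + c|10⟩ + d|11⟩, it is a product state iff ad − bc = 0.
Here (a, b, c, d) = (-0.168, -0.576i, 0.224, 0.768i): ad − bc = (-0.168)(0.768i) − (-0.576i)(0.224) = 0, so the state is separable.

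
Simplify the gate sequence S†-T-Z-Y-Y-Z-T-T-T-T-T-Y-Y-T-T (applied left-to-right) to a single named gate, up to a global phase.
S†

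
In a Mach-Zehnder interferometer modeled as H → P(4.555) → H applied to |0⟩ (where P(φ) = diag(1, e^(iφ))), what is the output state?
(0.4216 - 0.4938i)|0⟩ + (0.5784 + 0.4938i)|1⟩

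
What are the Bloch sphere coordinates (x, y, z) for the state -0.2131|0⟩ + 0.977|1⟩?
(-0.4164, 0, -0.9091)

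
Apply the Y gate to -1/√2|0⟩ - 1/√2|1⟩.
(1/√2)i|0⟩ - (1/√2)i|1⟩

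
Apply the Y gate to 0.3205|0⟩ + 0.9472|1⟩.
-0.9472i|0⟩ + 0.3205i|1⟩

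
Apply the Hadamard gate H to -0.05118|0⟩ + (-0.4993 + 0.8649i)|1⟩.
(-0.3892 + 0.6116i)|0⟩ + (0.3169 - 0.6116i)|1⟩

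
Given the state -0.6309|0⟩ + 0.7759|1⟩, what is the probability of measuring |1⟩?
0.602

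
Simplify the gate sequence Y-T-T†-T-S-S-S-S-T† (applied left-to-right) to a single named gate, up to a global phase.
Y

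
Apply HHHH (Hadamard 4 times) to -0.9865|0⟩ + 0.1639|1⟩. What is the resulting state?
-0.9865|0⟩ + 0.1639|1⟩

H² = I, so an even number of Hadamards cancels: H^4 = I and the state is unchanged.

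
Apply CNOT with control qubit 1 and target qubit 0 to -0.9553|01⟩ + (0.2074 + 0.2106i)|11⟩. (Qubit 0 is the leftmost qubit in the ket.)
(0.2074 + 0.2106i)|01⟩ - 0.9553|11⟩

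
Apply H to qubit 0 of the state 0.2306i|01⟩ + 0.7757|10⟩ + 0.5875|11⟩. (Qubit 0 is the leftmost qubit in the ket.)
0.5485|00⟩ + (0.4154 + 0.1631i)|01⟩ - 0.5485|10⟩ + (-0.4154 + 0.1631i)|11⟩

H on qubit 0 mixes each pair of kets that differ only in qubit 0: amplitudes (a, b) of (|…0…⟩, |…1…⟩) become ((a + b)/√2, (a − b)/√2). Kets absent from the input have amplitude 0.
(|00⟩, |10⟩): (a, b) = (0, 0.7757) → (0.5485, -0.5485)
(|01⟩, |11⟩): (a, b) = (0.2306i, 0.5875) → ((0.4154 + 0.1631i), (-0.4154 + 0.1631i))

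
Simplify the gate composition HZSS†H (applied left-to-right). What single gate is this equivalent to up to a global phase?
X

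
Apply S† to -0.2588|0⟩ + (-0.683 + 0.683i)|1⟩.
-0.2588|0⟩ + (0.683 + 0.683i)|1⟩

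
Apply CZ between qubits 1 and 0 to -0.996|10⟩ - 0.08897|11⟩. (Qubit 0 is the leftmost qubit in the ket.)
-0.996|10⟩ + 0.08897|11⟩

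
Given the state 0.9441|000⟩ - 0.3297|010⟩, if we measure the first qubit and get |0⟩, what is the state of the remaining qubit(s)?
0.9441|00⟩ - 0.3297|10⟩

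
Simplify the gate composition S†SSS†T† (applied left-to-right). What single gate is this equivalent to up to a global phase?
T†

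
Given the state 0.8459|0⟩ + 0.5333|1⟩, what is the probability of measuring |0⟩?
0.7155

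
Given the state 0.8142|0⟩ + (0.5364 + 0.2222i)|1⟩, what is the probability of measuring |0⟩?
0.6629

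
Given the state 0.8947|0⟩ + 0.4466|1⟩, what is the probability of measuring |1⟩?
0.1995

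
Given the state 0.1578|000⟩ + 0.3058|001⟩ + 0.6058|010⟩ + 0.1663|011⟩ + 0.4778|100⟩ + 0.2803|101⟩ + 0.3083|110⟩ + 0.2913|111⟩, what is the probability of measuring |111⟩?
0.08486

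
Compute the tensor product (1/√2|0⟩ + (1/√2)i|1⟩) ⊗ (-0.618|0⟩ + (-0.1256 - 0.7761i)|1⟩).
-0.437|00⟩ + (-0.08881 - 0.5488i)|01⟩ - 0.437i|10⟩ + (0.5488 - 0.08881i)|11⟩

amp(|b₁b₂…⟩) = product of the factor amplitudes for bits b₁, b₂, …; only kets whose every factor amplitude is nonzero survive.
|00⟩: (1/√2)(-0.618) = -0.437
|01⟩: (1/√2)(-0.1256 - 0.7761i) = (-0.08881 - 0.5488i)
|10⟩: ((1/√2)i)(-0.618) = -0.437i
|11⟩: ((1/√2)i)(-0.1256 - 0.7761i) = (0.5488 - 0.08881i)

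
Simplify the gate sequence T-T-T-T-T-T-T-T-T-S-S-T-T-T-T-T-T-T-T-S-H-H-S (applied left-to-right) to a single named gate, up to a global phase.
T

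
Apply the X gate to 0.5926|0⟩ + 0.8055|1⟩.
0.8055|0⟩ + 0.5926|1⟩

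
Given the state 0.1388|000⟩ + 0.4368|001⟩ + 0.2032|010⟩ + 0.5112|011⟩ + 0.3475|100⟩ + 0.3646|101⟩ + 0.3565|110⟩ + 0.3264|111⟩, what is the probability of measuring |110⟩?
0.1271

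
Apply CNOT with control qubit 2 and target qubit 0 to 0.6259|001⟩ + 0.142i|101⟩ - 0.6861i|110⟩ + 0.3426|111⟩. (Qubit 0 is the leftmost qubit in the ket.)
0.142i|001⟩ + 0.3426|011⟩ + 0.6259|101⟩ - 0.6861i|110⟩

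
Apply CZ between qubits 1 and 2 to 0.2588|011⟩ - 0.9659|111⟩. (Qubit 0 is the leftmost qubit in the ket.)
-0.2588|011⟩ + 0.9659|111⟩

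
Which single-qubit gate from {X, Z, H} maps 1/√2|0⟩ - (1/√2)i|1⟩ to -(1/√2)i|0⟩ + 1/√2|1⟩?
X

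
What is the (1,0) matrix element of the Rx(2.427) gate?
-0.9368i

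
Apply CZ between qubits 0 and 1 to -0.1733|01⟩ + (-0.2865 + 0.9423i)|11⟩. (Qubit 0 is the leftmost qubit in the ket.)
-0.1733|01⟩ + (0.2865 - 0.9423i)|11⟩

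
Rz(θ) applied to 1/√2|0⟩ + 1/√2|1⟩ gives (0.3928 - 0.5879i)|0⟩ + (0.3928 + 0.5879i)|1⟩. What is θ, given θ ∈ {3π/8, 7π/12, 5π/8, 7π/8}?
5π/8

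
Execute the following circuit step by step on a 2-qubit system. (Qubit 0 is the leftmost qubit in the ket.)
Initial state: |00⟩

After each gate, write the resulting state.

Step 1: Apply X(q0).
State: |10⟩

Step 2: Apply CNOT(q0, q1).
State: |11⟩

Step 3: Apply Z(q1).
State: -|11⟩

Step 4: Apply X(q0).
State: -|01⟩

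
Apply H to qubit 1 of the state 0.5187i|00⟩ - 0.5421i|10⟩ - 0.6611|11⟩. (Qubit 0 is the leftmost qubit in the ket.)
0.3668i|00⟩ + 0.3668i|01⟩ + (-0.4675 - 0.3833i)|10⟩ + (0.4675 - 0.3833i)|11⟩

H on qubit 1 mixes each pair of kets that differ only in qubit 1: amplitudes (a, b) of (|…0…⟩, |…1…⟩) become ((a + b)/√2, (a − b)/√2). Kets absent from the input have amplitude 0.
(|00⟩, |01⟩): (a, b) = (0.5187i, 0) → (0.3668i, 0.3668i)
(|10⟩, |11⟩): (a, b) = (-0.5421i, -0.6611) → ((-0.4675 - 0.3833i), (0.4675 - 0.3833i))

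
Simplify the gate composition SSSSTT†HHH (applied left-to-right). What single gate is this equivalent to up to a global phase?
H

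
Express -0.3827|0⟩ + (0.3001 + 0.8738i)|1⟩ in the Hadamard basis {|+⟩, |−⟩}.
(-0.05841 + 0.6179i)|+⟩ + (-0.4828 - 0.6179i)|−⟩

With |ψ⟩ = α|0⟩ + β|1⟩, the Hadamard-basis coefficients are ⟨+|ψ⟩ = (α + β)/√2 and ⟨−|ψ⟩ = (α − β)/√2.
Here α = -0.3827, β = (0.3001 + 0.8738i): (α + β)/√2 = (-0.05841 + 0.6179i), (α − β)/√2 = (-0.4828 - 0.6179i).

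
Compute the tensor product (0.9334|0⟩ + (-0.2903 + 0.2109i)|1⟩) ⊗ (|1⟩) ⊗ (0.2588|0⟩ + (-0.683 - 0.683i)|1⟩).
0.2416|010⟩ + (-0.6375 - 0.6375i)|011⟩ + (-0.07513 + 0.05458i)|110⟩ + (0.3423 + 0.05423i)|111⟩

amp(|b₁b₂…⟩) = product of the factor amplitudes for bits b₁, b₂, …; only kets whose every factor amplitude is nonzero survive.
|010⟩: (0.9334)(1)(0.2588) = 0.2416
|011⟩: (0.9334)(1)(-0.683 - 0.683i) = (-0.6375 - 0.6375i)
|110⟩: (-0.2903 + 0.2109i)(1)(0.2588) = (-0.07513 + 0.05458i)
|111⟩: (-0.2903 + 0.2109i)(1)(-0.683 - 0.683i) = (0.3423 + 0.05423i)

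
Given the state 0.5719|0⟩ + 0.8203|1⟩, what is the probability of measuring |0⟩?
0.3271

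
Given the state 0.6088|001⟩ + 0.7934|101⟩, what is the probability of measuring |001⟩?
0.3706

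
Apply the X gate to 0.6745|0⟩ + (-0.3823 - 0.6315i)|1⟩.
(-0.3823 - 0.6315i)|0⟩ + 0.6745|1⟩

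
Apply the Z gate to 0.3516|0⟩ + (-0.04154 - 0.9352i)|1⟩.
0.3516|0⟩ + (0.04154 + 0.9352i)|1⟩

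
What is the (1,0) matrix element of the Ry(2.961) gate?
0.9959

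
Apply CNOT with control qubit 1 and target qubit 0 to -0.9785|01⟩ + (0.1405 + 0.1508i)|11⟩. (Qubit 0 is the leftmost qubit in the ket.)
(0.1405 + 0.1508i)|01⟩ - 0.9785|11⟩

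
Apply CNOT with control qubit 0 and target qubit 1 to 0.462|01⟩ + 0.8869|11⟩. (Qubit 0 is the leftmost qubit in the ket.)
0.462|01⟩ + 0.8869|10⟩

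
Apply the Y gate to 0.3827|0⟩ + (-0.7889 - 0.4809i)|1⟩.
(-0.4809 + 0.7889i)|0⟩ + 0.3827i|1⟩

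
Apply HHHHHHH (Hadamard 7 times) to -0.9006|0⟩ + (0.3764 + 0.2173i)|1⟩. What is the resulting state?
(-0.3707 + 0.1537i)|0⟩ + (-0.903 - 0.1537i)|1⟩

H² = I, so H^7 = H: a single Hadamard. With (a, b) = (-0.9006, (0.3764 + 0.2173i)), H gives ((a + b)/√2, (a − b)/√2) = ((-0.3707 + 0.1537i), (-0.903 - 0.1537i)).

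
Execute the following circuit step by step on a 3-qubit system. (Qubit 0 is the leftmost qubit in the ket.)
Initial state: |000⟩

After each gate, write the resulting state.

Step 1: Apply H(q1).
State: 1/√2|000⟩ + 1/√2|010⟩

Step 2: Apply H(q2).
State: 1/2|000⟩ + 1/2|001⟩ + 1/2|010⟩ + 1/2|011⟩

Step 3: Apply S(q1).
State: 1/2|000⟩ + 1/2|001⟩ + (1/2)i|010⟩ + (1/2)i|011⟩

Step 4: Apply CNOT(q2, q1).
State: 1/2|000⟩ + (1/2)i|001⟩ + (1/2)i|010⟩ + 1/2|011⟩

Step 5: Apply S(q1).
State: 1/2|000⟩ + (1/2)i|001⟩ - 1/2|010⟩ + (1/2)i|011⟩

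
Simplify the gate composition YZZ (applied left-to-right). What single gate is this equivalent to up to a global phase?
Y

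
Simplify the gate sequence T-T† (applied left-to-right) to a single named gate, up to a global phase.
I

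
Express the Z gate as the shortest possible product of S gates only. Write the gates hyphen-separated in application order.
S-S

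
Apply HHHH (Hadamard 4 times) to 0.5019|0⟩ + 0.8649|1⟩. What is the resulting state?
0.5019|0⟩ + 0.8649|1⟩

H² = I, so an even number of Hadamards cancels: H^4 = I and the state is unchanged.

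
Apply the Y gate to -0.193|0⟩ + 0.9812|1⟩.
-0.9812i|0⟩ - 0.193i|1⟩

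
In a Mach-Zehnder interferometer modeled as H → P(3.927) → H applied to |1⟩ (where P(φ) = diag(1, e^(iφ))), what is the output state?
(0.8536 + 0.3536i)|0⟩ + (0.1464 - 0.3536i)|1⟩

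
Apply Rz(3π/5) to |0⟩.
(0.5878 - 0.809i)|0⟩

Rz(3π/5) = [[e^(−iθ/2), 0], [0, e^(iθ/2)]] with e^(±iθ/2) = cos(θ/2) ± i·sin(θ/2); θ = 3π/5, cos(θ/2) ≈ 0.587785, sin(θ/2) ≈ 0.809017.
With a = amp(|0⟩) = 1 and b = amp(|1⟩) = 0:
new amp(|0⟩) = (0.587785 - 0.809017i)·a = (0.5878 - 0.809i)
new amp(|1⟩) = (0.587785 + 0.809017i)·b = 0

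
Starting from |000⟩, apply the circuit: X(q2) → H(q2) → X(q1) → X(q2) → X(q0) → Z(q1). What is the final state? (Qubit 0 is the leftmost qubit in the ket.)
1/√2|110⟩ - 1/√2|111⟩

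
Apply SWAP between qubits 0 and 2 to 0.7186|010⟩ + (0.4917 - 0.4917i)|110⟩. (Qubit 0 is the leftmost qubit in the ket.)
0.7186|010⟩ + (0.4917 - 0.4917i)|011⟩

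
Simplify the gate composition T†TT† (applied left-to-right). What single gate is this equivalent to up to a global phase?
T†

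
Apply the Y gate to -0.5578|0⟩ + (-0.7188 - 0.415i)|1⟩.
(-0.415 + 0.7188i)|0⟩ - 0.5578i|1⟩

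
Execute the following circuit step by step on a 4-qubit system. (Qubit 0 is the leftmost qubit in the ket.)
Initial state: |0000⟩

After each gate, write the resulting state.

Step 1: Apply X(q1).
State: |0100⟩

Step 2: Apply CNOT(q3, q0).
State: |0100⟩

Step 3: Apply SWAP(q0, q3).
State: |0100⟩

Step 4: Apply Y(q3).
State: i|0101⟩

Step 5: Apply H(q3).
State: (1/√2)i|0100⟩ - (1/√2)i|0101⟩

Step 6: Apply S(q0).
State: (1/√2)i|0100⟩ - (1/√2)i|0101⟩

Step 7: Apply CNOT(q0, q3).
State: (1/√2)i|0100⟩ - (1/√2)i|0101⟩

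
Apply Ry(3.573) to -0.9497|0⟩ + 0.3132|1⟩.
-0.1027|0⟩ - 0.9947|1⟩

Ry(3.573) = [[cos(θ/2), −sin(θ/2)], [sin(θ/2), cos(θ/2)]]; θ = 3.573, cos(θ/2) ≈ -0.214035, sin(θ/2) ≈ 0.976826.
With a = amp(|0⟩) = -0.9497 and b = amp(|1⟩) = 0.3132:
new amp(|0⟩) = (-0.214035)·a + (-0.976826)·b = -0.1027
new amp(|1⟩) = (0.976826)·a + (-0.214035)·b = -0.9947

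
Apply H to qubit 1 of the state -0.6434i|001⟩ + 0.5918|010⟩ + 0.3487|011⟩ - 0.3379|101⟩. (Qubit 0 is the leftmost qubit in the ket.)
0.4185|000⟩ + (0.2466 - 0.455i)|001⟩ - 0.4185|010⟩ + (-0.2466 - 0.455i)|011⟩ - 0.2389|101⟩ - 0.2389|111⟩

H on qubit 1 mixes each pair of kets that differ only in qubit 1: amplitudes (a, b) of (|…0…⟩, |…1…⟩) become ((a + b)/√2, (a − b)/√2). Kets absent from the input have amplitude 0.
(|000⟩, |010⟩): (a, b) = (0, 0.5918) → (0.4185, -0.4185)
(|001⟩, |011⟩): (a, b) = (-0.6434i, 0.3487) → ((0.2466 - 0.455i), (-0.2466 - 0.455i))
(|101⟩, |111⟩): (a, b) = (-0.3379, 0) → (-0.2389, -0.2389)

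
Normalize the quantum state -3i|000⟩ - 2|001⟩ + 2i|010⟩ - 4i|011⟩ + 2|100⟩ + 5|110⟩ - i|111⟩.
-(1/√7)i|000⟩ - 0.252|001⟩ + 0.252i|010⟩ - 0.504i|011⟩ + 0.252|100⟩ + 0.6299|110⟩ - 0.126i|111⟩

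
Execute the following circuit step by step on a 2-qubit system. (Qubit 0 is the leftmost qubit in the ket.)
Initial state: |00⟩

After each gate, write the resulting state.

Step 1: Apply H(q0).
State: 1/√2|00⟩ + 1/√2|10⟩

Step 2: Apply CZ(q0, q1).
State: 1/√2|00⟩ + 1/√2|10⟩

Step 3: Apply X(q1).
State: 1/√2|01⟩ + 1/√2|11⟩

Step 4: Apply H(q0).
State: |01⟩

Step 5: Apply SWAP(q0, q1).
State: |10⟩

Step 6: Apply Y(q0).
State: -i|00⟩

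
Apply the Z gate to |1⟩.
-|1⟩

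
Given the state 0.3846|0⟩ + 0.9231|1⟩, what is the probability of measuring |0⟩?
0.1479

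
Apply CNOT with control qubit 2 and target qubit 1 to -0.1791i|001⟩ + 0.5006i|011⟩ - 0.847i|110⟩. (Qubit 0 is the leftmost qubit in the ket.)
0.5006i|001⟩ - 0.1791i|011⟩ - 0.847i|110⟩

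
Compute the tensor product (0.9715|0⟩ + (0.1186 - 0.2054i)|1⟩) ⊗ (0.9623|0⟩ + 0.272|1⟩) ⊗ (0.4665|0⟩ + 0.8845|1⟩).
0.4361|000⟩ + 0.8269|001⟩ + 0.1233|010⟩ + 0.2337|011⟩ + (0.05324 - 0.09221i)|100⟩ + (0.1009 - 0.1748i)|101⟩ + (0.01505 - 0.02606i)|110⟩ + (0.02853 - 0.04942i)|111⟩

amp(|b₁b₂…⟩) = product of the factor amplitudes for bits b₁, b₂, …; only kets whose every factor amplitude is nonzero survive.
|000⟩: (0.9715)(0.9623)(0.4665) = 0.4361
|001⟩: (0.9715)(0.9623)(0.8845) = 0.8269
|010⟩: (0.9715)(0.272)(0.4665) = 0.1233
|011⟩: (0.9715)(0.272)(0.8845) = 0.2337
|100⟩: (0.1186 - 0.2054i)(0.9623)(0.4665) = (0.05324 - 0.09221i)
|101⟩: (0.1186 - 0.2054i)(0.9623)(0.8845) = (0.1009 - 0.1748i)
|110⟩: (0.1186 - 0.2054i)(0.272)(0.4665) = (0.01505 - 0.02606i)
|111⟩: (0.1186 - 0.2054i)(0.272)(0.8845) = (0.02853 - 0.04942i)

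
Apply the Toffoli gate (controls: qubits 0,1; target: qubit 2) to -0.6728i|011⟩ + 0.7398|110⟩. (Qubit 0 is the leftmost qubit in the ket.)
-0.6728i|011⟩ + 0.7398|111⟩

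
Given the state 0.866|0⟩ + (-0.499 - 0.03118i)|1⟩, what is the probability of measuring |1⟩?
0.25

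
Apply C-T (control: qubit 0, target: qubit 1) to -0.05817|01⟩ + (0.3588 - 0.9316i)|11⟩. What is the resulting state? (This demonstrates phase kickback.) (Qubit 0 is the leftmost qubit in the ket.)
-0.05817|01⟩ + (0.9125 - 0.405i)|11⟩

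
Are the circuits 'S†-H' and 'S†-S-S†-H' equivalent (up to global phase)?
Yes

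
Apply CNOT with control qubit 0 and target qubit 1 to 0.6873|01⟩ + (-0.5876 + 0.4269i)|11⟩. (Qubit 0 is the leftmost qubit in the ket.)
0.6873|01⟩ + (-0.5876 + 0.4269i)|10⟩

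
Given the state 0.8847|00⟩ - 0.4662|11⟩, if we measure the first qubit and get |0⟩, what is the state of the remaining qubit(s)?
|0⟩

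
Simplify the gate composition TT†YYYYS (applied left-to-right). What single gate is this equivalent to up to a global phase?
S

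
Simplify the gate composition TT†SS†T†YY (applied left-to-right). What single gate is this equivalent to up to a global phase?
T†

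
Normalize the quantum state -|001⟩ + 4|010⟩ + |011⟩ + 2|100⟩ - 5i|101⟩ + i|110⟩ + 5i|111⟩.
-0.117|001⟩ + 0.4682|010⟩ + 0.117|011⟩ + 0.2341|100⟩ - 0.5852i|101⟩ + 0.117i|110⟩ + 0.5852i|111⟩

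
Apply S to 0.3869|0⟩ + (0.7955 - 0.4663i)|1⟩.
0.3869|0⟩ + (0.4663 + 0.7955i)|1⟩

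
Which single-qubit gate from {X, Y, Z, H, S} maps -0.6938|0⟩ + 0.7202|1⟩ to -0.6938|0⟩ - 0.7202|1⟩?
Z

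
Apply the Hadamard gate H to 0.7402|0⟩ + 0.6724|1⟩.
0.9989|0⟩ + 0.04794|1⟩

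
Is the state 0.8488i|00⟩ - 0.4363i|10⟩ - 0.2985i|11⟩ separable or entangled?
Entangled

Writing the state as a|00⟩ + b|01⟩ + c|10⟩ + d|11⟩, it is a product state iff ad − bc = 0.
Here (a, b, c, d) = (0.8488i, 0, -0.4363i, -0.2985i): ad − bc = (0.8488i)(-0.2985i) − (0)(-0.4363i) = 0.2534 ≠ 0, so the state is entangled.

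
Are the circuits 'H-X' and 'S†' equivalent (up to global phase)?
No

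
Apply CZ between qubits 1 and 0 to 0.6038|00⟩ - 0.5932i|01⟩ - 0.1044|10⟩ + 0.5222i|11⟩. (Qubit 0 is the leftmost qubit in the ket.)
0.6038|00⟩ - 0.5932i|01⟩ - 0.1044|10⟩ - 0.5222i|11⟩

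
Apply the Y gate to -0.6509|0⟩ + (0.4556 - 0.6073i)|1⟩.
(-0.6073 - 0.4556i)|0⟩ - 0.6509i|1⟩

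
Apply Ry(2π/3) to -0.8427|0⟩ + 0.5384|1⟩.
-0.8876|0⟩ - 0.4606|1⟩

Ry(2π/3) = [[cos(θ/2), −sin(θ/2)], [sin(θ/2), cos(θ/2)]]; θ = 2π/3, cos(θ/2) ≈ 0.5, sin(θ/2) ≈ 0.866025.
With a = amp(|0⟩) = -0.8427 and b = amp(|1⟩) = 0.5384:
new amp(|0⟩) = (0.5)·a + (-0.866025)·b = -0.8876
new amp(|1⟩) = (0.866025)·a + (0.5)·b = -0.4606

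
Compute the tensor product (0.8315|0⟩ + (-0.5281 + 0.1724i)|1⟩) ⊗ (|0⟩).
0.8315|00⟩ + (-0.5281 + 0.1724i)|10⟩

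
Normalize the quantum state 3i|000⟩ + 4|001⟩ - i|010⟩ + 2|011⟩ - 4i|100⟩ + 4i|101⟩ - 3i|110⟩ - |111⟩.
(1/√8)i|000⟩ + 0.4714|001⟩ - 0.1179i|010⟩ + 0.2357|011⟩ - 0.4714i|100⟩ + 0.4714i|101⟩ - (1/√8)i|110⟩ - 0.1179|111⟩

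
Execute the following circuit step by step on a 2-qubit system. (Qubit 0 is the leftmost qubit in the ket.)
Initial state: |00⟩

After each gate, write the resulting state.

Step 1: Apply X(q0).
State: |10⟩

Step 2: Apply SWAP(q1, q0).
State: |01⟩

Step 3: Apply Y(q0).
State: i|11⟩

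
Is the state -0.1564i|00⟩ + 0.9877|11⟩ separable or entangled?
Entangled

Writing the state as a|00⟩ + b|01⟩ + c|10⟩ + d|11⟩, it is a product state iff ad − bc = 0.
Here (a, b, c, d) = (-0.1564i, 0, 0, 0.9877): ad − bc = (-0.1564i)(0.9877) − (0)(0) = -0.1545i ≠ 0, so the state is entangled.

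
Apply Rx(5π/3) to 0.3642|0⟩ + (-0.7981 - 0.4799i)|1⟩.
(-0.5554 + 0.3991i)|0⟩ + (0.6912 + 0.2335i)|1⟩

Rx(5π/3) = [[cos(θ/2), −i·sin(θ/2)], [−i·sin(θ/2), cos(θ/2)]]; θ = 5π/3, cos(θ/2) ≈ -0.866025, sin(θ/2) ≈ 0.5.
With a = amp(|0⟩) = 0.3642 and b = amp(|1⟩) = (-0.7981 - 0.4799i):
new amp(|0⟩) = (-0.866025)·a + (-0.5i)·b = (-0.5554 + 0.3991i)
new amp(|1⟩) = (-0.5i)·a + (-0.866025)·b = (0.6912 + 0.2335i)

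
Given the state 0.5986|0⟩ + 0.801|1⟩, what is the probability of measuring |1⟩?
0.6416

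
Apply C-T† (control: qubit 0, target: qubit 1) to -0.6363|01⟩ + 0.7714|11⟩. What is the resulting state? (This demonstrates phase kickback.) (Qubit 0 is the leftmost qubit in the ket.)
-0.6363|01⟩ + (0.5455 - 0.5455i)|11⟩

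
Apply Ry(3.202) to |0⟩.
-0.0302|0⟩ + 0.9995|1⟩

Ry(3.202) = [[cos(θ/2), −sin(θ/2)], [sin(θ/2), cos(θ/2)]]; θ = 3.202, cos(θ/2) ≈ -0.0301991, sin(θ/2) ≈ 0.999544.
With a = amp(|0⟩) = 1 and b = amp(|1⟩) = 0:
new amp(|0⟩) = (-0.0301991)·a + (-0.999544)·b = -0.0302
new amp(|1⟩) = (0.999544)·a + (-0.0301991)·b = 0.9995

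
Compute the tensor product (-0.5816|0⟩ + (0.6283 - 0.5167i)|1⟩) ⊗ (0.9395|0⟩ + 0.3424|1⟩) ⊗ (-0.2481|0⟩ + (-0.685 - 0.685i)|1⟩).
0.1356|000⟩ + (0.3743 + 0.3743i)|001⟩ + 0.04941|010⟩ + (0.1364 + 0.1364i)|011⟩ + (-0.1465 + 0.1204i)|100⟩ + (-0.7369 - 0.07182i)|101⟩ + (-0.05337 + 0.04389i)|110⟩ + (-0.2686 - 0.02618i)|111⟩

amp(|b₁b₂…⟩) = product of the factor amplitudes for bits b₁, b₂, …; only kets whose every factor amplitude is nonzero survive.
|000⟩: (-0.5816)(0.9395)(-0.2481) = 0.1356
|001⟩: (-0.5816)(0.9395)(-0.685 - 0.685i) = (0.3743 + 0.3743i)
|010⟩: (-0.5816)(0.3424)(-0.2481) = 0.04941
|011⟩: (-0.5816)(0.3424)(-0.685 - 0.685i) = (0.1364 + 0.1364i)
|100⟩: (0.6283 - 0.5167i)(0.9395)(-0.2481) = (-0.1465 + 0.1204i)
|101⟩: (0.6283 - 0.5167i)(0.9395)(-0.685 - 0.685i) = (-0.7369 - 0.07182i)
|110⟩: (0.6283 - 0.5167i)(0.3424)(-0.2481) = (-0.05337 + 0.04389i)
|111⟩: (0.6283 - 0.5167i)(0.3424)(-0.685 - 0.685i) = (-0.2686 - 0.02618i)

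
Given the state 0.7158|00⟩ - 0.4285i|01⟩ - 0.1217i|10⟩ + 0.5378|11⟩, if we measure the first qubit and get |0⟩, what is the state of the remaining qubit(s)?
0.858|0⟩ - 0.5136i|1⟩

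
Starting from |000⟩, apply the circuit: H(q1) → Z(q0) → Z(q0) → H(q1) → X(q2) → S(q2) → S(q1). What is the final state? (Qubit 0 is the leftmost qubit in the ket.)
i|001⟩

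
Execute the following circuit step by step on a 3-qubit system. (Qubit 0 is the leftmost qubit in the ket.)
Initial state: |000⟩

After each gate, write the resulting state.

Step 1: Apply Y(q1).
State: i|010⟩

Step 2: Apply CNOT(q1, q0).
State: i|110⟩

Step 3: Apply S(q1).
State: -|110⟩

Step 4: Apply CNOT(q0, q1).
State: -|100⟩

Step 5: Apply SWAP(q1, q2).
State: -|100⟩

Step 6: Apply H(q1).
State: -1/√2|100⟩ - 1/√2|110⟩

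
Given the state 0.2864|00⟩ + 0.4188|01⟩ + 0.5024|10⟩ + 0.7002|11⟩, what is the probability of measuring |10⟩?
0.2524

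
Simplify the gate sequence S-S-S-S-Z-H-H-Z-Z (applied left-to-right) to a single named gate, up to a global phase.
Z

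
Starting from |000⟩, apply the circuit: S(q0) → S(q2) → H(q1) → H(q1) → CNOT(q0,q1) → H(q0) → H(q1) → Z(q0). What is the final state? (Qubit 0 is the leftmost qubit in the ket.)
1/2|000⟩ + 1/2|010⟩ - 1/2|100⟩ - 1/2|110⟩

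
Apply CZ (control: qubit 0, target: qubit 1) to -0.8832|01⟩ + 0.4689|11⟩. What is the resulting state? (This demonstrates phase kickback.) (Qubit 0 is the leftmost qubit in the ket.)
-0.8832|01⟩ - 0.4689|11⟩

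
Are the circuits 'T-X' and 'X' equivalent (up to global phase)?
No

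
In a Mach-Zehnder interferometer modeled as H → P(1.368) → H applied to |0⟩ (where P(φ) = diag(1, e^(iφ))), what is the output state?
(0.6007 + 0.4898i)|0⟩ + (0.3993 - 0.4898i)|1⟩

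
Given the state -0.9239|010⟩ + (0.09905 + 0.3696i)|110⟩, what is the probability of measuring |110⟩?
0.1464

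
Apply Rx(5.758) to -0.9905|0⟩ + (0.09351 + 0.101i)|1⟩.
(0.9828 - 0.02427i)|0⟩ + (-0.0903 + 0.1596i)|1⟩

Rx(5.758) = [[cos(θ/2), −i·sin(θ/2)], [−i·sin(θ/2), cos(θ/2)]]; θ = 5.758, cos(θ/2) ≈ -0.96572, sin(θ/2) ≈ 0.259585.
With a = amp(|0⟩) = -0.9905 and b = amp(|1⟩) = (0.09351 + 0.101i):
new amp(|0⟩) = (-0.96572)·a + (-0.259585i)·b = (0.9828 - 0.02427i)
new amp(|1⟩) = (-0.259585i)·a + (-0.96572)·b = (-0.0903 + 0.1596i)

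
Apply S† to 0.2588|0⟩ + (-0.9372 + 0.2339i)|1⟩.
0.2588|0⟩ + (0.2339 + 0.9372i)|1⟩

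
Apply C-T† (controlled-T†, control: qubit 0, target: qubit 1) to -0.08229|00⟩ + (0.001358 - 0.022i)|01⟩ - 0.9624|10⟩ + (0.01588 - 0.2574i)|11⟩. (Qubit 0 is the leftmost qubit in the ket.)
-0.08229|00⟩ + (0.001358 - 0.022i)|01⟩ - 0.9624|10⟩ + (-0.1708 - 0.1932i)|11⟩

C-T† leaves the control-|0⟩ kets |00⟩, |01⟩ unchanged and applies T† to qubit 1 on the control-|1⟩ pair (|10⟩, |11⟩).
T† = [[1, 0], [0, (1/√2 - (1/√2)i)]].
With a = amp(|10⟩) = -0.9624 and b = amp(|11⟩) = (0.01588 - 0.2574i):
new amp(|10⟩) = (1)·a = -0.9624
new amp(|11⟩) = (1/√2 - (1/√2)i)·b = (-0.1708 - 0.1932i)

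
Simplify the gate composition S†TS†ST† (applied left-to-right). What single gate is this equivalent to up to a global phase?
S†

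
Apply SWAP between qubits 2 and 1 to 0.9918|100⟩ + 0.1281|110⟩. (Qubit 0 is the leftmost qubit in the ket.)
0.9918|100⟩ + 0.1281|101⟩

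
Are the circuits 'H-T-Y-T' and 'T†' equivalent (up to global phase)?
No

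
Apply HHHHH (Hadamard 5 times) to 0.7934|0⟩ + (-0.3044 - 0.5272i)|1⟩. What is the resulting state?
(0.3458 - 0.3728i)|0⟩ + (0.7763 + 0.3728i)|1⟩

H² = I, so H^5 = H: a single Hadamard. With (a, b) = (0.7934, (-0.3044 - 0.5272i)), H gives ((a + b)/√2, (a − b)/√2) = ((0.3458 - 0.3728i), (0.7763 + 0.3728i)).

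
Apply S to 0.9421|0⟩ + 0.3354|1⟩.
0.9421|0⟩ + 0.3354i|1⟩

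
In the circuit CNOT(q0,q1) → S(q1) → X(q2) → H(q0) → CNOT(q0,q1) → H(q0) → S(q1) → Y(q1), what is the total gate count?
8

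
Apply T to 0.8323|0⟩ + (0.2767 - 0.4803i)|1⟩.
0.8323|0⟩ + (0.5353 - 0.144i)|1⟩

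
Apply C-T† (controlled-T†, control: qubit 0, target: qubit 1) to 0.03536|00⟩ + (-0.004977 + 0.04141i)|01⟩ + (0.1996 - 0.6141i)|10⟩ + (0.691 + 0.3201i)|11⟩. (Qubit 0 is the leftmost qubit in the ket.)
0.03536|00⟩ + (-0.004977 + 0.04141i)|01⟩ + (0.1996 - 0.6141i)|10⟩ + (0.715 - 0.2623i)|11⟩

C-T† leaves the control-|0⟩ kets |00⟩, |01⟩ unchanged and applies T† to qubit 1 on the control-|1⟩ pair (|10⟩, |11⟩).
T† = [[1, 0], [0, (1/√2 - (1/√2)i)]].
With a = amp(|10⟩) = (0.1996 - 0.6141i) and b = amp(|11⟩) = (0.691 + 0.3201i):
new amp(|10⟩) = (1)·a = (0.1996 - 0.6141i)
new amp(|11⟩) = (1/√2 - (1/√2)i)·b = (0.715 - 0.2623i)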